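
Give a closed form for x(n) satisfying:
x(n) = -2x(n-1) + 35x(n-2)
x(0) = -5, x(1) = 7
Characteristic equation: x² + 2x - 35 = 0, which factors as (x - (5))(x - (-7)) = 0.
Roots r₁ = 5, r₂ = -7 (distinct).
General solution: x(n) = A·(5)^n + B·(-7)^n.
From x(0) = -5: A + B = -5.
From x(1) = 7: 5A - 7B = 7.
Solving: A = - \frac{7}{3}, B = - \frac{8}{3}.
So x(n) = - \frac{8 \left(-7\right)^{n}}{3} - \frac{7 \cdot 5^{n}}{3}.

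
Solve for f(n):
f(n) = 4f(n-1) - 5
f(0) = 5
First-order linear non-homogeneous.
Homogeneous solution: f_h(n) = A·(4)^n.
Try constant particular solution f_p = K: K = 4K - 5 ⇒ K = \frac{5}{3}.
General: f(n) = A·(4)^n + \frac{5}{3}.
Apply f(0) = 5: A + \frac{5}{3} = 5 ⇒ A = \frac{10}{3}.
So f(n) = \frac{10 \cdot 4^{n}}{3} + \frac{5}{3}.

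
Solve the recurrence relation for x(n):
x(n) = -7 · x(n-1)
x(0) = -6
Pure geometric recurrence with ratio -7.
By induction x(n) = x(0) · (-7)^n = - 6 \left(-7\right)^{n}.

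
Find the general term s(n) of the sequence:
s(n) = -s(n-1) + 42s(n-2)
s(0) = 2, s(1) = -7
Characteristic equation: x² + x - 42 = 0, which factors as (x - (-7))(x - (6)) = 0.
Roots r₁ = -7, r₂ = 6 (distinct).
General solution: s(n) = A·(-7)^n + B·(6)^n.
From s(0) = 2: A + B = 2.
From s(1) = -7: -7A + 6B = -7.
Solving: A = \frac{19}{13}, B = \frac{7}{13}.
So s(n) = \frac{19 \left(-7\right)^{n}}{13} + \frac{7 \cdot 6^{n}}{13}.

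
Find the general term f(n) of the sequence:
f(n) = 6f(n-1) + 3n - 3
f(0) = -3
First-order linear with linear forcing.
Homogeneous solution: f_h(n) = A·(6)^n.
Try particular f_p(n) = pn + q. Substituting:
  pn + q = 6(p(n-1) + q) + 3n - 3.
Matching the n-coefficient: p = 6p + 3 ⇒ p = - \frac{3}{5}.
Matching constants: q = -6p + 6q - 3 ⇒ q = - \frac{3}{25}.
General: f(n) = A·(6)^n - \frac{3 n}{5} - \frac{3}{25}.
Apply f(0) = -3: A - \frac{3}{25} = -3 ⇒ A = - \frac{72}{25}.
So f(n) = - \frac{72 \cdot 6^{n}}{25} - \frac{3 n}{5} - \frac{3}{25}.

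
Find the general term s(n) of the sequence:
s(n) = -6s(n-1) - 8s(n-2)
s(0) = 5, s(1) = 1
Characteristic equation: x² + 6x + 8 = 0, which factors as (x - (-2))(x - (-4)) = 0.
Roots r₁ = -2, r₂ = -4 (distinct).
General solution: s(n) = A·(-2)^n + B·(-4)^n.
From s(0) = 5: A + B = 5.
From s(1) = 1: -2A - 4B = 1.
Solving: A = \frac{21}{2}, B = - \frac{11}{2}.
So s(n) = \frac{21 \left(-2\right)^{n}}{2} - \frac{11 \left(-4\right)^{n}}{2}.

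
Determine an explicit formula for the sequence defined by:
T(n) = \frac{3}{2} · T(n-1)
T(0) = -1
Pure geometric recurrence with ratio \frac{3}{2}.
By induction T(n) = T(0) · (\frac{3}{2})^n = - \left(\frac{3}{2}\right)^{n}.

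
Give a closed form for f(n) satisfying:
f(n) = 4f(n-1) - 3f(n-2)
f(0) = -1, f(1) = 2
Characteristic equation: x² - 4x + 3 = 0, which factors as (x - (3))(x - (1)) = 0.
Roots r₁ = 3, r₂ = 1 (distinct).
General solution: f(n) = A·(3)^n + B·(1)^n.
From f(0) = -1: A + B = -1.
From f(1) = 2: 3A + B = 2.
Solving: A = \frac{3}{2}, B = - \frac{5}{2}.
So f(n) = \frac{3 \cdot 3^{n}}{2} - \frac{5}{2}.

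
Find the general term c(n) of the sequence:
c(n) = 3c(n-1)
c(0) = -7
This is a homogeneous first-order recurrence with ratio 3.
By induction c(n) = c(0) · (3)^n = - 7 \cdot 3^{n}.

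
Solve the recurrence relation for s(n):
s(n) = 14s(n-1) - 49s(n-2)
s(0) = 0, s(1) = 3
Characteristic equation: x² - 14x + 49 = 0, which is (x - (7))².
Repeated root r = 7.
General solution: s(n) = (A + Bn)·(7)^n.
From s(0) = 0: A = 0.
From s(1) = 3: (A + B)·(7) = 3 ⇒ B = \frac{3}{7}.
So s(n) = \left(\frac{3 n}{7}\right) \cdot (7)^n.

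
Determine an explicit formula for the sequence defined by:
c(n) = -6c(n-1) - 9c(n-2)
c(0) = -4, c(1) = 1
Characteristic equation: x² + 6x + 9 = 0, which is (x - (-3))².
Repeated root r = -3.
General solution: c(n) = (A + Bn)·(-3)^n.
From c(0) = -4: A = -4.
From c(1) = 1: (A + B)·(-3) = 1 ⇒ B = \frac{11}{3}.
So c(n) = \left(\frac{11 n}{3} - 4\right) \cdot (-3)^n.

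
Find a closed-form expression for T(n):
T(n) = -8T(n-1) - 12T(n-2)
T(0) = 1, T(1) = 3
Characteristic equation: x² + 8x + 12 = 0, which factors as (x - (-6))(x - (-2)) = 0.
Roots r₁ = -6, r₂ = -2 (distinct).
General solution: T(n) = A·(-6)^n + B·(-2)^n.
From T(0) = 1: A + B = 1.
From T(1) = 3: -6A - 2B = 3.
Solving: A = - \frac{5}{4}, B = \frac{9}{4}.
So T(n) = \frac{9 \left(-2\right)^{n}}{4} - \frac{5 \left(-6\right)^{n}}{4}.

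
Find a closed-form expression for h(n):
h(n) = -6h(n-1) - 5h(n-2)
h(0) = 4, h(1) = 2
Characteristic equation: x² + 6x + 5 = 0, which factors as (x - (-1))(x - (-5)) = 0.
Roots r₁ = -1, r₂ = -5 (distinct).
General solution: h(n) = A·(-1)^n + B·(-5)^n.
From h(0) = 4: A + B = 4.
From h(1) = 2: -A - 5B = 2.
Solving: A = \frac{11}{2}, B = - \frac{3}{2}.
So h(n) = \frac{11 \left(-1\right)^{n}}{2} - \frac{3 \left(-5\right)^{n}}{2}.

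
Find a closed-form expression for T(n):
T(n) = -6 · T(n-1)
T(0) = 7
Pure geometric recurrence with ratio -6.
By induction T(n) = T(0) · (-6)^n = 7 \left(-6\right)^{n}.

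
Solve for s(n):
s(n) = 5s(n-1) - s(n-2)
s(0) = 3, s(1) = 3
Characteristic equation: x² - 5x + 1 = 0.
Discriminant Δ = (5)² + 4·(-1) = 21.
Roots r₁,₂ = (5 ± √21)/2, so r₁ = \frac{\sqrt{21}}{2} + \frac{5}{2}, r₂ = \frac{5}{2} - \frac{\sqrt{21}}{2}.
General solution: s(n) = A·r₁^n + B·r₂^n.
From the initial conditions, A + B = 3 and r₁A + r₂B = 3.
Since r₁ - r₂ = √21: A = (3 - (3)r₂)/√21 = \frac{3}{2} - \frac{3 \sqrt{21}}{14}, and B = 3 - A = \frac{3 \sqrt{21}}{14} + \frac{3}{2}.
So s(n) = \left(\frac{3}{2} - \frac{3 \sqrt{21}}{14}\right)\left(\frac{\sqrt{21}}{2} + \frac{5}{2}\right)^n + \left(\frac{3 \sqrt{21}}{14} + \frac{3}{2}\right)\left(\frac{5}{2} - \frac{\sqrt{21}}{2}\right)^n.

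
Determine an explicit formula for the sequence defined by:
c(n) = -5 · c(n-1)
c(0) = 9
Pure geometric recurrence with ratio -5.
By induction c(n) = c(0) · (-5)^n = 9 \left(-5\right)^{n}.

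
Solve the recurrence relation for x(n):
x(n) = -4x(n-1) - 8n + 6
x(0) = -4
First-order linear with linear forcing.
Homogeneous solution: x_h(n) = A·(-4)^n.
Try particular x_p(n) = pn + q. Substituting:
  pn + q = -4(p(n-1) + q) - 8n + 6.
Matching the n-coefficient: p = -4p - 8 ⇒ p = - \frac{8}{5}.
Matching constants: q = 4p - 4q + 6 ⇒ q = - \frac{2}{25}.
General: x(n) = A·(-4)^n - \frac{8 n}{5} - \frac{2}{25}.
Apply x(0) = -4: A - \frac{2}{25} = -4 ⇒ A = - \frac{98}{25}.
So x(n) = - \frac{98 \left(-4\right)^{n}}{25} - \frac{8 n}{5} - \frac{2}{25}.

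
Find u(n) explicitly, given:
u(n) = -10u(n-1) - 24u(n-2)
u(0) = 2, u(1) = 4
Characteristic equation: x² + 10x + 24 = 0, which factors as (x - (-4))(x - (-6)) = 0.
Roots r₁ = -4, r₂ = -6 (distinct).
General solution: u(n) = A·(-4)^n + B·(-6)^n.
From u(0) = 2: A + B = 2.
From u(1) = 4: -4A - 6B = 4.
Solving: A = 8, B = -6.
So u(n) = 8 \left(-4\right)^{n} - 6 \left(-6\right)^{n}.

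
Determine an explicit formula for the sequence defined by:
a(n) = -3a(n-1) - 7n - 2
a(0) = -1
First-order linear with linear forcing.
Homogeneous solution: a_h(n) = A·(-3)^n.
Try particular a_p(n) = pn + q. Substituting:
  pn + q = -3(p(n-1) + q) - 7n - 2.
Matching the n-coefficient: p = -3p - 7 ⇒ p = - \frac{7}{4}.
Matching constants: q = 3p - 3q - 2 ⇒ q = - \frac{29}{16}.
General: a(n) = A·(-3)^n - \frac{7 n}{4} - \frac{29}{16}.
Apply a(0) = -1: A - \frac{29}{16} = -1 ⇒ A = \frac{13}{16}.
So a(n) = \frac{13 \left(-3\right)^{n}}{16} - \frac{7 n}{4} - \frac{29}{16}.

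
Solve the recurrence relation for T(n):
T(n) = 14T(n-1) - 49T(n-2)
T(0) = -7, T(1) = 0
Characteristic equation: x² - 14x + 49 = 0, which is (x - (7))².
Repeated root r = 7.
General solution: T(n) = (A + Bn)·(7)^n.
From T(0) = -7: A = -7.
From T(1) = 0: (A + B)·(7) = 0 ⇒ B = 7.
So T(n) = \left(7 n - 7\right) \cdot (7)^n.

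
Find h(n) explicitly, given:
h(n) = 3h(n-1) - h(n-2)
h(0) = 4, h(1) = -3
Characteristic equation: x² - 3x + 1 = 0.
Discriminant Δ = (3)² + 4·(-1) = 5.
Roots r₁,₂ = (3 ± √5)/2, so r₁ = \frac{\sqrt{5}}{2} + \frac{3}{2}, r₂ = \frac{3}{2} - \frac{\sqrt{5}}{2}.
General solution: h(n) = A·r₁^n + B·r₂^n.
From the initial conditions, A + B = 4 and r₁A + r₂B = -3.
Since r₁ - r₂ = √5: A = (-3 - (4)r₂)/√5 = 2 - \frac{9 \sqrt{5}}{5}, and B = 4 - A = 2 + \frac{9 \sqrt{5}}{5}.
So h(n) = \left(2 - \frac{9 \sqrt{5}}{5}\right)\left(\frac{\sqrt{5}}{2} + \frac{3}{2}\right)^n + \left(2 + \frac{9 \sqrt{5}}{5}\right)\left(\frac{3}{2} - \frac{\sqrt{5}}{2}\right)^n.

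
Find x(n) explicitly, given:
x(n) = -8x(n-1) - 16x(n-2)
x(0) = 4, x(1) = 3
Characteristic equation: x² + 8x + 16 = 0, which is (x - (-4))².
Repeated root r = -4.
General solution: x(n) = (A + Bn)·(-4)^n.
From x(0) = 4: A = 4.
From x(1) = 3: (A + B)·(-4) = 3 ⇒ B = - \frac{19}{4}.
So x(n) = \left(4 - \frac{19 n}{4}\right) \cdot (-4)^n.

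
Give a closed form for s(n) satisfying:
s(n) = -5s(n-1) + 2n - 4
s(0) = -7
First-order linear with linear forcing.
Homogeneous solution: s_h(n) = A·(-5)^n.
Try particular s_p(n) = pn + q. Substituting:
  pn + q = -5(p(n-1) + q) + 2n - 4.
Matching the n-coefficient: p = -5p + 2 ⇒ p = \frac{1}{3}.
Matching constants: q = 5p - 5q - 4 ⇒ q = - \frac{7}{18}.
General: s(n) = A·(-5)^n + \frac{n}{3} - \frac{7}{18}.
Apply s(0) = -7: A - \frac{7}{18} = -7 ⇒ A = - \frac{119}{18}.
So s(n) = - \frac{119 \left(-5\right)^{n}}{18} + \frac{n}{3} - \frac{7}{18}.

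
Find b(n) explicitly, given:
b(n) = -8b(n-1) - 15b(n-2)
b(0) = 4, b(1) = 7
Characteristic equation: x² + 8x + 15 = 0, which factors as (x - (-5))(x - (-3)) = 0.
Roots r₁ = -5, r₂ = -3 (distinct).
General solution: b(n) = A·(-5)^n + B·(-3)^n.
From b(0) = 4: A + B = 4.
From b(1) = 7: -5A - 3B = 7.
Solving: A = - \frac{19}{2}, B = \frac{27}{2}.
So b(n) = \frac{27 \left(-3\right)^{n}}{2} - \frac{19 \left(-5\right)^{n}}{2}.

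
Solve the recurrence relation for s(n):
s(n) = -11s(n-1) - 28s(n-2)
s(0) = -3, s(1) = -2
Characteristic equation: x² + 11x + 28 = 0, which factors as (x - (-7))(x - (-4)) = 0.
Roots r₁ = -7, r₂ = -4 (distinct).
General solution: s(n) = A·(-7)^n + B·(-4)^n.
From s(0) = -3: A + B = -3.
From s(1) = -2: -7A - 4B = -2.
Solving: A = \frac{14}{3}, B = - \frac{23}{3}.
So s(n) = - \frac{23 \left(-4\right)^{n}}{3} + \frac{14 \left(-7\right)^{n}}{3}.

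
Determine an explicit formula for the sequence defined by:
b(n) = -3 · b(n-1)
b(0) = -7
Pure geometric recurrence with ratio -3.
By induction b(n) = b(0) · (-3)^n = - 7 \left(-3\right)^{n}.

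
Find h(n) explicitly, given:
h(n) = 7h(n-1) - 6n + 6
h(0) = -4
First-order linear with linear forcing.
Homogeneous solution: h_h(n) = A·(7)^n.
Try particular h_p(n) = pn + q. Substituting:
  pn + q = 7(p(n-1) + q) - 6n + 6.
Matching the n-coefficient: p = 7p - 6 ⇒ p = 1.
Matching constants: q = -7p + 7q + 6 ⇒ q = \frac{1}{6}.
General: h(n) = A·(7)^n + n + \frac{1}{6}.
Apply h(0) = -4: A + \frac{1}{6} = -4 ⇒ A = - \frac{25}{6}.
So h(n) = - \frac{25 \cdot 7^{n}}{6} + n + \frac{1}{6}.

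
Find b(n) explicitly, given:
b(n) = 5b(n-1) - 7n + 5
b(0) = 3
First-order linear with linear forcing.
Homogeneous solution: b_h(n) = A·(5)^n.
Try particular b_p(n) = pn + q. Substituting:
  pn + q = 5(p(n-1) + q) - 7n + 5.
Matching the n-coefficient: p = 5p - 7 ⇒ p = \frac{7}{4}.
Matching constants: q = -5p + 5q + 5 ⇒ q = \frac{15}{16}.
General: b(n) = A·(5)^n + \frac{7 n}{4} + \frac{15}{16}.
Apply b(0) = 3: A + \frac{15}{16} = 3 ⇒ A = \frac{33}{16}.
So b(n) = \frac{33 \cdot 5^{n}}{16} + \frac{7 n}{4} + \frac{15}{16}.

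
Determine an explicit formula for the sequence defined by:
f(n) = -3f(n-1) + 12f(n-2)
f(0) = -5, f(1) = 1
Characteristic equation: x² + 3x - 12 = 0.
Discriminant Δ = (-3)² + 4·(12) = 57.
Roots r₁,₂ = (-3 ± √57)/2, so r₁ = - \frac{3}{2} + \frac{\sqrt{57}}{2}, r₂ = - \frac{\sqrt{57}}{2} - \frac{3}{2}.
General solution: f(n) = A·r₁^n + B·r₂^n.
From the initial conditions, A + B = -5 and r₁A + r₂B = 1.
Since r₁ - r₂ = √57: A = (1 - (-5)r₂)/√57 = - \frac{5}{2} - \frac{13 \sqrt{57}}{114}, and B = -5 - A = - \frac{5}{2} + \frac{13 \sqrt{57}}{114}.
So f(n) = \left(- \frac{5}{2} - \frac{13 \sqrt{57}}{114}\right)\left(- \frac{3}{2} + \frac{\sqrt{57}}{2}\right)^n + \left(- \frac{5}{2} + \frac{13 \sqrt{57}}{114}\right)\left(- \frac{\sqrt{57}}{2} - \frac{3}{2}\right)^n.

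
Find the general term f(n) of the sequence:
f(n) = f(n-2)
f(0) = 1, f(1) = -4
Characteristic equation: x² - 1 = 0, which factors as (x - (-1))(x - (1)) = 0.
Roots r₁ = -1, r₂ = 1 (distinct).
General solution: f(n) = A·(-1)^n + B·(1)^n.
From f(0) = 1: A + B = 1.
From f(1) = -4: -A + B = -4.
Solving: A = \frac{5}{2}, B = - \frac{3}{2}.
So f(n) = \frac{5 \left(-1\right)^{n}}{2} - \frac{3}{2}.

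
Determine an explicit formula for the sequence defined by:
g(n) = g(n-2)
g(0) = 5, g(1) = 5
Characteristic equation: x² - 1 = 0, which factors as (x - (1))(x - (-1)) = 0.
Roots r₁ = 1, r₂ = -1 (distinct).
General solution: g(n) = A·(1)^n + B·(-1)^n.
From g(0) = 5: A + B = 5.
From g(1) = 5: A - B = 5.
Solving: A = 5, B = 0.
So g(n) = 5.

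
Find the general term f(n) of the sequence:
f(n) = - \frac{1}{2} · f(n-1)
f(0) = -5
Pure geometric recurrence with ratio - \frac{1}{2}.
By induction f(n) = f(0) · (- \frac{1}{2})^n = - 5 \left(- \frac{1}{2}\right)^{n}.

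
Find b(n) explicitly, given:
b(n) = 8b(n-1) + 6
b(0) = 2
First-order linear non-homogeneous.
Homogeneous solution: b_h(n) = A·(8)^n.
Try constant particular solution b_p = K: K = 8K + 6 ⇒ K = - \frac{6}{7}.
General: b(n) = A·(8)^n - \frac{6}{7}.
Apply b(0) = 2: A - \frac{6}{7} = 2 ⇒ A = \frac{20}{7}.
So b(n) = \frac{20 \cdot 8^{n}}{7} - \frac{6}{7}.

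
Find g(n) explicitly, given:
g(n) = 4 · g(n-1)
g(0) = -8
Pure geometric recurrence with ratio 4.
By induction g(n) = g(0) · (4)^n = - 8 \cdot 4^{n}.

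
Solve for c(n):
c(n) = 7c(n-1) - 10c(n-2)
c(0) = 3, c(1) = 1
Characteristic equation: x² - 7x + 10 = 0, which factors as (x - (2))(x - (5)) = 0.
Roots r₁ = 2, r₂ = 5 (distinct).
General solution: c(n) = A·(2)^n + B·(5)^n.
From c(0) = 3: A + B = 3.
From c(1) = 1: 2A + 5B = 1.
Solving: A = \frac{14}{3}, B = - \frac{5}{3}.
So c(n) = \frac{14 \cdot 2^{n}}{3} - \frac{5 \cdot 5^{n}}{3}.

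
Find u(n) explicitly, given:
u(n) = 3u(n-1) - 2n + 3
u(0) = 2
First-order linear with linear forcing.
Homogeneous solution: u_h(n) = A·(3)^n.
Try particular u_p(n) = pn + q. Substituting:
  pn + q = 3(p(n-1) + q) - 2n + 3.
Matching the n-coefficient: p = 3p - 2 ⇒ p = 1.
Matching constants: q = -3p + 3q + 3 ⇒ q = 0.
General: u(n) = A·(3)^n + n + 0.
Apply u(0) = 2: A + 0 = 2 ⇒ A = 2.
So u(n) = 2 \cdot 3^{n} + n.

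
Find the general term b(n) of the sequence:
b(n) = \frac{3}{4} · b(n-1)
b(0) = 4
Pure geometric recurrence with ratio \frac{3}{4}.
By induction b(n) = b(0) · (\frac{3}{4})^n = 4 \left(\frac{3}{4}\right)^{n}.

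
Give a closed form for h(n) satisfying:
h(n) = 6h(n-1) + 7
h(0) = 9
First-order linear non-homogeneous.
Homogeneous solution: h_h(n) = A·(6)^n.
Try constant particular solution h_p = K: K = 6K + 7 ⇒ K = - \frac{7}{5}.
General: h(n) = A·(6)^n - \frac{7}{5}.
Apply h(0) = 9: A - \frac{7}{5} = 9 ⇒ A = \frac{52}{5}.
So h(n) = \frac{52 \cdot 6^{n}}{5} - \frac{7}{5}.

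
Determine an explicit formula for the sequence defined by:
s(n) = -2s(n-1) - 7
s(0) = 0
First-order linear non-homogeneous.
Homogeneous solution: s_h(n) = A·(-2)^n.
Try constant particular solution s_p = K: K = -2K - 7 ⇒ K = - \frac{7}{3}.
General: s(n) = A·(-2)^n - \frac{7}{3}.
Apply s(0) = 0: A - \frac{7}{3} = 0 ⇒ A = \frac{7}{3}.
So s(n) = \frac{7 \left(-2\right)^{n}}{3} - \frac{7}{3}.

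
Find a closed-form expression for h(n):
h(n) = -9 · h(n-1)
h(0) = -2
Pure geometric recurrence with ratio -9.
By induction h(n) = h(0) · (-9)^n = - 2 \left(-9\right)^{n}.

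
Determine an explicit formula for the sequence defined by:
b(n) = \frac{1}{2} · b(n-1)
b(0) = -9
Pure geometric recurrence with ratio \frac{1}{2}.
By induction b(n) = b(0) · (\frac{1}{2})^n = - 9 \cdot 2^{- n}.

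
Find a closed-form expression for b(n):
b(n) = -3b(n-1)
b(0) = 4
This is a homogeneous first-order recurrence with ratio -3.
By induction b(n) = b(0) · (-3)^n = 4 \left(-3\right)^{n}.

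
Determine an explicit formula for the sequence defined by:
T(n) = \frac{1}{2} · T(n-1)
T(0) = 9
Pure geometric recurrence with ratio \frac{1}{2}.
By induction T(n) = T(0) · (\frac{1}{2})^n = 9 \cdot 2^{- n}.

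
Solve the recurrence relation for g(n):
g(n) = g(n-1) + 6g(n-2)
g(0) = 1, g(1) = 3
Characteristic equation: x² - x - 6 = 0, which factors as (x - (-2))(x - (3)) = 0.
Roots r₁ = -2, r₂ = 3 (distinct).
General solution: g(n) = A·(-2)^n + B·(3)^n.
From g(0) = 1: A + B = 1.
From g(1) = 3: -2A + 3B = 3.
Solving: A = 0, B = 1.
So g(n) = 3^{n}.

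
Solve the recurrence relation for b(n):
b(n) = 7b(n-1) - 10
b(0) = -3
First-order linear non-homogeneous.
Homogeneous solution: b_h(n) = A·(7)^n.
Try constant particular solution b_p = K: K = 7K - 10 ⇒ K = \frac{5}{3}.
General: b(n) = A·(7)^n + \frac{5}{3}.
Apply b(0) = -3: A + \frac{5}{3} = -3 ⇒ A = - \frac{14}{3}.
So b(n) = \frac{5}{3} - \frac{14 \cdot 7^{n}}{3}.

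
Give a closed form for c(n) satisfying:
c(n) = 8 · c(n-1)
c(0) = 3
Pure geometric recurrence with ratio 8.
By induction c(n) = c(0) · (8)^n = 3 \cdot 8^{n}.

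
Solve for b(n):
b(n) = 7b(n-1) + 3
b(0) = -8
First-order linear non-homogeneous.
Homogeneous solution: b_h(n) = A·(7)^n.
Try constant particular solution b_p = K: K = 7K + 3 ⇒ K = - \frac{1}{2}.
General: b(n) = A·(7)^n - \frac{1}{2}.
Apply b(0) = -8: A - \frac{1}{2} = -8 ⇒ A = - \frac{15}{2}.
So b(n) = - \frac{15 \cdot 7^{n}}{2} - \frac{1}{2}.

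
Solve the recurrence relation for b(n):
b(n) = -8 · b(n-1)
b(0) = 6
Pure geometric recurrence with ratio -8.
By induction b(n) = b(0) · (-8)^n = 6 \left(-8\right)^{n}.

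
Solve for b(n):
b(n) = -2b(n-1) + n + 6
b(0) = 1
First-order linear with linear forcing.
Homogeneous solution: b_h(n) = A·(-2)^n.
Try particular b_p(n) = pn + q. Substituting:
  pn + q = -2(p(n-1) + q) + n + 6.
Matching the n-coefficient: p = -2p + 1 ⇒ p = \frac{1}{3}.
Matching constants: q = 2p - 2q + 6 ⇒ q = \frac{20}{9}.
General: b(n) = A·(-2)^n + \frac{n}{3} + \frac{20}{9}.
Apply b(0) = 1: A + \frac{20}{9} = 1 ⇒ A = - \frac{11}{9}.
So b(n) = - \frac{11 \left(-2\right)^{n}}{9} + \frac{n}{3} + \frac{20}{9}.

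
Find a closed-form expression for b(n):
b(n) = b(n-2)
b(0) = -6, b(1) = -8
Characteristic equation: x² - 1 = 0, which factors as (x - (-1))(x - (1)) = 0.
Roots r₁ = -1, r₂ = 1 (distinct).
General solution: b(n) = A·(-1)^n + B·(1)^n.
From b(0) = -6: A + B = -6.
From b(1) = -8: -A + B = -8.
Solving: A = 1, B = -7.
So b(n) = \left(-1\right)^{n} - 7.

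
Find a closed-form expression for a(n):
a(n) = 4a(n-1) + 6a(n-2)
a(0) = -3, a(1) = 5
Characteristic equation: x² - 4x - 6 = 0.
Discriminant Δ = (4)² + 4·(6) = 40.
Roots r₁,₂ = (4 ± √40)/2, so r₁ = 2 + \sqrt{10}, r₂ = 2 - \sqrt{10}.
General solution: a(n) = A·r₁^n + B·r₂^n.
From the initial conditions, A + B = -3 and r₁A + r₂B = 5.
Since r₁ - r₂ = √40: A = (5 - (-3)r₂)/√40 = - \frac{3}{2} + \frac{11 \sqrt{10}}{20}, and B = -3 - A = - \frac{11 \sqrt{10}}{20} - \frac{3}{2}.
So a(n) = \left(- \frac{3}{2} + \frac{11 \sqrt{10}}{20}\right)\left(2 + \sqrt{10}\right)^n + \left(- \frac{11 \sqrt{10}}{20} - \frac{3}{2}\right)\left(2 - \sqrt{10}\right)^n.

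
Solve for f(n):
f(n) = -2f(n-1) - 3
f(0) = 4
First-order linear non-homogeneous.
Homogeneous solution: f_h(n) = A·(-2)^n.
Try constant particular solution f_p = K: K = -2K - 3 ⇒ K = -1.
General: f(n) = A·(-2)^n - 1.
Apply f(0) = 4: A - 1 = 4 ⇒ A = 5.
So f(n) = 5 \left(-2\right)^{n} - 1.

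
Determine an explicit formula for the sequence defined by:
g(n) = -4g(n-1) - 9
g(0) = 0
First-order linear non-homogeneous.
Homogeneous solution: g_h(n) = A·(-4)^n.
Try constant particular solution g_p = K: K = -4K - 9 ⇒ K = - \frac{9}{5}.
General: g(n) = A·(-4)^n - \frac{9}{5}.
Apply g(0) = 0: A - \frac{9}{5} = 0 ⇒ A = \frac{9}{5}.
So g(n) = \frac{9 \left(-4\right)^{n}}{5} - \frac{9}{5}.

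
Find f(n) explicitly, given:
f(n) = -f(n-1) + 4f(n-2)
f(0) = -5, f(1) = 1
Characteristic equation: x² + x - 4 = 0.
Discriminant Δ = (-1)² + 4·(4) = 17.
Roots r₁,₂ = (-1 ± √17)/2, so r₁ = - \frac{1}{2} + \frac{\sqrt{17}}{2}, r₂ = - \frac{\sqrt{17}}{2} - \frac{1}{2}.
General solution: f(n) = A·r₁^n + B·r₂^n.
From the initial conditions, A + B = -5 and r₁A + r₂B = 1.
Since r₁ - r₂ = √17: A = (1 - (-5)r₂)/√17 = - \frac{5}{2} - \frac{3 \sqrt{17}}{34}, and B = -5 - A = - \frac{5}{2} + \frac{3 \sqrt{17}}{34}.
So f(n) = \left(- \frac{5}{2} - \frac{3 \sqrt{17}}{34}\right)\left(- \frac{1}{2} + \frac{\sqrt{17}}{2}\right)^n + \left(- \frac{5}{2} + \frac{3 \sqrt{17}}{34}\right)\left(- \frac{\sqrt{17}}{2} - \frac{1}{2}\right)^n.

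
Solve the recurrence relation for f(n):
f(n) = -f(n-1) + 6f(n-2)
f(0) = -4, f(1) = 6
Characteristic equation: x² + x - 6 = 0, which factors as (x - (-3))(x - (2)) = 0.
Roots r₁ = -3, r₂ = 2 (distinct).
General solution: f(n) = A·(-3)^n + B·(2)^n.
From f(0) = -4: A + B = -4.
From f(1) = 6: -3A + 2B = 6.
Solving: A = - \frac{14}{5}, B = - \frac{6}{5}.
So f(n) = - \frac{14 \left(-3\right)^{n}}{5} - \frac{6 \cdot 2^{n}}{5}.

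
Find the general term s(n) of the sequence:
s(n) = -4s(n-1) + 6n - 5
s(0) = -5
First-order linear with linear forcing.
Homogeneous solution: s_h(n) = A·(-4)^n.
Try particular s_p(n) = pn + q. Substituting:
  pn + q = -4(p(n-1) + q) + 6n - 5.
Matching the n-coefficient: p = -4p + 6 ⇒ p = \frac{6}{5}.
Matching constants: q = 4p - 4q - 5 ⇒ q = - \frac{1}{25}.
General: s(n) = A·(-4)^n + \frac{6 n}{5} - \frac{1}{25}.
Apply s(0) = -5: A - \frac{1}{25} = -5 ⇒ A = - \frac{124}{25}.
So s(n) = - \frac{124 \left(-4\right)^{n}}{25} + \frac{6 n}{5} - \frac{1}{25}.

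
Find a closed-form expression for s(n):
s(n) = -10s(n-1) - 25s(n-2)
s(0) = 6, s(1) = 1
Characteristic equation: x² + 10x + 25 = 0, which is (x - (-5))².
Repeated root r = -5.
General solution: s(n) = (A + Bn)·(-5)^n.
From s(0) = 6: A = 6.
From s(1) = 1: (A + B)·(-5) = 1 ⇒ B = - \frac{31}{5}.
So s(n) = \left(6 - \frac{31 n}{5}\right) \cdot (-5)^n.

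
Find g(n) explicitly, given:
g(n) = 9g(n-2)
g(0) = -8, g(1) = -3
Characteristic equation: x² - 9 = 0, which factors as (x - (3))(x - (-3)) = 0.
Roots r₁ = 3, r₂ = -3 (distinct).
General solution: g(n) = A·(3)^n + B·(-3)^n.
From g(0) = -8: A + B = -8.
From g(1) = -3: 3A - 3B = -3.
Solving: A = - \frac{9}{2}, B = - \frac{7}{2}.
So g(n) = - \frac{7 \left(-3\right)^{n}}{2} - \frac{9 \cdot 3^{n}}{2}.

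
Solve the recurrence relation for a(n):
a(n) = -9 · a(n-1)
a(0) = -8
Pure geometric recurrence with ratio -9.
By induction a(n) = a(0) · (-9)^n = - 8 \left(-9\right)^{n}.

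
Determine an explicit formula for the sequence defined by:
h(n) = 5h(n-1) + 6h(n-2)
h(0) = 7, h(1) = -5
Characteristic equation: x² - 5x - 6 = 0, which factors as (x - (-1))(x - (6)) = 0.
Roots r₁ = -1, r₂ = 6 (distinct).
General solution: h(n) = A·(-1)^n + B·(6)^n.
From h(0) = 7: A + B = 7.
From h(1) = -5: -A + 6B = -5.
Solving: A = \frac{47}{7}, B = \frac{2}{7}.
So h(n) = \frac{47 \left(-1\right)^{n}}{7} + \frac{2 \cdot 6^{n}}{7}.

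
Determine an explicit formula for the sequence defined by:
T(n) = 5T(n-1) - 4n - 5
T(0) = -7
First-order linear with linear forcing.
Homogeneous solution: T_h(n) = A·(5)^n.
Try particular T_p(n) = pn + q. Substituting:
  pn + q = 5(p(n-1) + q) - 4n - 5.
Matching the n-coefficient: p = 5p - 4 ⇒ p = 1.
Matching constants: q = -5p + 5q - 5 ⇒ q = \frac{5}{2}.
General: T(n) = A·(5)^n + n + \frac{5}{2}.
Apply T(0) = -7: A + \frac{5}{2} = -7 ⇒ A = - \frac{19}{2}.
So T(n) = - \frac{19 \cdot 5^{n}}{2} + n + \frac{5}{2}.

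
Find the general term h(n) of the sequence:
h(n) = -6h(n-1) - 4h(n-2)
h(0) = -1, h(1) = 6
Characteristic equation: x² + 6x + 4 = 0.
Discriminant Δ = (-6)² + 4·(-4) = 20.
Roots r₁,₂ = (-6 ± √20)/2, so r₁ = -3 + \sqrt{5}, r₂ = -3 - \sqrt{5}.
General solution: h(n) = A·r₁^n + B·r₂^n.
From the initial conditions, A + B = -1 and r₁A + r₂B = 6.
Since r₁ - r₂ = √20: A = (6 - (-1)r₂)/√20 = - \frac{1}{2} + \frac{3 \sqrt{5}}{10}, and B = -1 - A = - \frac{3 \sqrt{5}}{10} - \frac{1}{2}.
So h(n) = \left(- \frac{1}{2} + \frac{3 \sqrt{5}}{10}\right)\left(-3 + \sqrt{5}\right)^n + \left(- \frac{3 \sqrt{5}}{10} - \frac{1}{2}\right)\left(-3 - \sqrt{5}\right)^n.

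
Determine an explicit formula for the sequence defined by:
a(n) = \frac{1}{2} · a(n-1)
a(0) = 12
Pure geometric recurrence with ratio \frac{1}{2}.
By induction a(n) = a(0) · (\frac{1}{2})^n = 12 \cdot 2^{- n}.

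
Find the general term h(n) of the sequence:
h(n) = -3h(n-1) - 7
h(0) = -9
First-order linear non-homogeneous.
Homogeneous solution: h_h(n) = A·(-3)^n.
Try constant particular solution h_p = K: K = -3K - 7 ⇒ K = - \frac{7}{4}.
General: h(n) = A·(-3)^n - \frac{7}{4}.
Apply h(0) = -9: A - \frac{7}{4} = -9 ⇒ A = - \frac{29}{4}.
So h(n) = - \frac{29 \left(-3\right)^{n}}{4} - \frac{7}{4}.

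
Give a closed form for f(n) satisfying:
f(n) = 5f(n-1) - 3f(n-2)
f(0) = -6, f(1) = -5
Characteristic equation: x² - 5x + 3 = 0.
Discriminant Δ = (5)² + 4·(-3) = 13.
Roots r₁,₂ = (5 ± √13)/2, so r₁ = \frac{\sqrt{13}}{2} + \frac{5}{2}, r₂ = \frac{5}{2} - \frac{\sqrt{13}}{2}.
General solution: f(n) = A·r₁^n + B·r₂^n.
From the initial conditions, A + B = -6 and r₁A + r₂B = -5.
Since r₁ - r₂ = √13: A = (-5 - (-6)r₂)/√13 = -3 + \frac{10 \sqrt{13}}{13}, and B = -6 - A = -3 - \frac{10 \sqrt{13}}{13}.
So f(n) = \left(-3 + \frac{10 \sqrt{13}}{13}\right)\left(\frac{\sqrt{13}}{2} + \frac{5}{2}\right)^n + \left(-3 - \frac{10 \sqrt{13}}{13}\right)\left(\frac{5}{2} - \frac{\sqrt{13}}{2}\right)^n.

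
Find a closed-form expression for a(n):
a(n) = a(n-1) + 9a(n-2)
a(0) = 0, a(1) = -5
Characteristic equation: x² - x - 9 = 0.
Discriminant Δ = (1)² + 4·(9) = 37.
Roots r₁,₂ = (1 ± √37)/2, so r₁ = \frac{1}{2} + \frac{\sqrt{37}}{2}, r₂ = \frac{1}{2} - \frac{\sqrt{37}}{2}.
General solution: a(n) = A·r₁^n + B·r₂^n.
From the initial conditions, A + B = 0 and r₁A + r₂B = -5.
Since r₁ - r₂ = √37: A = (-5 - (0)r₂)/√37 = - \frac{5 \sqrt{37}}{37}, and B = 0 - A = \frac{5 \sqrt{37}}{37}.
So a(n) = \left(- \frac{5 \sqrt{37}}{37}\right)\left(\frac{1}{2} + \frac{\sqrt{37}}{2}\right)^n + \left(\frac{5 \sqrt{37}}{37}\right)\left(\frac{1}{2} - \frac{\sqrt{37}}{2}\right)^n.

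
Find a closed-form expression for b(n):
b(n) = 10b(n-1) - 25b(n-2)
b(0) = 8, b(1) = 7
Characteristic equation: x² - 10x + 25 = 0, which is (x - (5))².
Repeated root r = 5.
General solution: b(n) = (A + Bn)·(5)^n.
From b(0) = 8: A = 8.
From b(1) = 7: (A + B)·(5) = 7 ⇒ B = - \frac{33}{5}.
So b(n) = \left(8 - \frac{33 n}{5}\right) \cdot (5)^n.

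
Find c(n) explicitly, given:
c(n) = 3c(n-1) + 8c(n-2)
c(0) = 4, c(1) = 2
Characteristic equation: x² - 3x - 8 = 0.
Discriminant Δ = (3)² + 4·(8) = 41.
Roots r₁,₂ = (3 ± √41)/2, so r₁ = \frac{3}{2} + \frac{\sqrt{41}}{2}, r₂ = \frac{3}{2} - \frac{\sqrt{41}}{2}.
General solution: c(n) = A·r₁^n + B·r₂^n.
From the initial conditions, A + B = 4 and r₁A + r₂B = 2.
Since r₁ - r₂ = √41: A = (2 - (4)r₂)/√41 = 2 - \frac{4 \sqrt{41}}{41}, and B = 4 - A = \frac{4 \sqrt{41}}{41} + 2.
So c(n) = \left(2 - \frac{4 \sqrt{41}}{41}\right)\left(\frac{3}{2} + \frac{\sqrt{41}}{2}\right)^n + \left(\frac{4 \sqrt{41}}{41} + 2\right)\left(\frac{3}{2} - \frac{\sqrt{41}}{2}\right)^n.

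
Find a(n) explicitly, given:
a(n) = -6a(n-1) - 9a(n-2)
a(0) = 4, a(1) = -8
Characteristic equation: x² + 6x + 9 = 0, which is (x - (-3))².
Repeated root r = -3.
General solution: a(n) = (A + Bn)·(-3)^n.
From a(0) = 4: A = 4.
From a(1) = -8: (A + B)·(-3) = -8 ⇒ B = - \frac{4}{3}.
So a(n) = \left(4 - \frac{4 n}{3}\right) \cdot (-3)^n.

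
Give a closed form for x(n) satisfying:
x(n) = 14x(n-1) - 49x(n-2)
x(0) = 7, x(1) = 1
Characteristic equation: x² - 14x + 49 = 0, which is (x - (7))².
Repeated root r = 7.
General solution: x(n) = (A + Bn)·(7)^n.
From x(0) = 7: A = 7.
From x(1) = 1: (A + B)·(7) = 1 ⇒ B = - \frac{48}{7}.
So x(n) = \left(7 - \frac{48 n}{7}\right) \cdot (7)^n.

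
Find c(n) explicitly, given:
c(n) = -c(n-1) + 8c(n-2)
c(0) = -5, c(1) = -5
Characteristic equation: x² + x - 8 = 0.
Discriminant Δ = (-1)² + 4·(8) = 33.
Roots r₁,₂ = (-1 ± √33)/2, so r₁ = - \frac{1}{2} + \frac{\sqrt{33}}{2}, r₂ = - \frac{\sqrt{33}}{2} - \frac{1}{2}.
General solution: c(n) = A·r₁^n + B·r₂^n.
From the initial conditions, A + B = -5 and r₁A + r₂B = -5.
Since r₁ - r₂ = √33: A = (-5 - (-5)r₂)/√33 = - \frac{5}{2} - \frac{5 \sqrt{33}}{22}, and B = -5 - A = - \frac{5}{2} + \frac{5 \sqrt{33}}{22}.
So c(n) = \left(- \frac{5}{2} - \frac{5 \sqrt{33}}{22}\right)\left(- \frac{1}{2} + \frac{\sqrt{33}}{2}\right)^n + \left(- \frac{5}{2} + \frac{5 \sqrt{33}}{22}\right)\left(- \frac{\sqrt{33}}{2} - \frac{1}{2}\right)^n.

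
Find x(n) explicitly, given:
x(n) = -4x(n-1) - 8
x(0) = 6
First-order linear non-homogeneous.
Homogeneous solution: x_h(n) = A·(-4)^n.
Try constant particular solution x_p = K: K = -4K - 8 ⇒ K = - \frac{8}{5}.
General: x(n) = A·(-4)^n - \frac{8}{5}.
Apply x(0) = 6: A - \frac{8}{5} = 6 ⇒ A = \frac{38}{5}.
So x(n) = \frac{38 \left(-4\right)^{n}}{5} - \frac{8}{5}.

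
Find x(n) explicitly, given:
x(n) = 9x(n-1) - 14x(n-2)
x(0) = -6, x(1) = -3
Characteristic equation: x² - 9x + 14 = 0, which factors as (x - (7))(x - (2)) = 0.
Roots r₁ = 7, r₂ = 2 (distinct).
General solution: x(n) = A·(7)^n + B·(2)^n.
From x(0) = -6: A + B = -6.
From x(1) = -3: 7A + 2B = -3.
Solving: A = \frac{9}{5}, B = - \frac{39}{5}.
So x(n) = - \frac{39 \cdot 2^{n}}{5} + \frac{9 \cdot 7^{n}}{5}.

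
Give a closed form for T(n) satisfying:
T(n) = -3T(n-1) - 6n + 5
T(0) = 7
First-order linear with linear forcing.
Homogeneous solution: T_h(n) = A·(-3)^n.
Try particular T_p(n) = pn + q. Substituting:
  pn + q = -3(p(n-1) + q) - 6n + 5.
Matching the n-coefficient: p = -3p - 6 ⇒ p = - \frac{3}{2}.
Matching constants: q = 3p - 3q + 5 ⇒ q = \frac{1}{8}.
General: T(n) = A·(-3)^n - \frac{3 n}{2} + \frac{1}{8}.
Apply T(0) = 7: A + \frac{1}{8} = 7 ⇒ A = \frac{55}{8}.
So T(n) = \frac{55 \left(-3\right)^{n}}{8} - \frac{3 n}{2} + \frac{1}{8}.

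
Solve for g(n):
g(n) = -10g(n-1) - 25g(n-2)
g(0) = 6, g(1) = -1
Characteristic equation: x² + 10x + 25 = 0, which is (x - (-5))².
Repeated root r = -5.
General solution: g(n) = (A + Bn)·(-5)^n.
From g(0) = 6: A = 6.
From g(1) = -1: (A + B)·(-5) = -1 ⇒ B = - \frac{29}{5}.
So g(n) = \left(6 - \frac{29 n}{5}\right) \cdot (-5)^n.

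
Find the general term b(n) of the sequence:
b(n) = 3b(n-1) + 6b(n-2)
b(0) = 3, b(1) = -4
Characteristic equation: x² - 3x - 6 = 0.
Discriminant Δ = (3)² + 4·(6) = 33.
Roots r₁,₂ = (3 ± √33)/2, so r₁ = \frac{3}{2} + \frac{\sqrt{33}}{2}, r₂ = \frac{3}{2} - \frac{\sqrt{33}}{2}.
General solution: b(n) = A·r₁^n + B·r₂^n.
From the initial conditions, A + B = 3 and r₁A + r₂B = -4.
Since r₁ - r₂ = √33: A = (-4 - (3)r₂)/√33 = \frac{3}{2} - \frac{17 \sqrt{33}}{66}, and B = 3 - A = \frac{17 \sqrt{33}}{66} + \frac{3}{2}.
So b(n) = \left(\frac{3}{2} - \frac{17 \sqrt{33}}{66}\right)\left(\frac{3}{2} + \frac{\sqrt{33}}{2}\right)^n + \left(\frac{17 \sqrt{33}}{66} + \frac{3}{2}\right)\left(\frac{3}{2} - \frac{\sqrt{33}}{2}\right)^n.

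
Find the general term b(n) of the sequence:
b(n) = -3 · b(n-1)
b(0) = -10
Pure geometric recurrence with ratio -3.
By induction b(n) = b(0) · (-3)^n = - 10 \left(-3\right)^{n}.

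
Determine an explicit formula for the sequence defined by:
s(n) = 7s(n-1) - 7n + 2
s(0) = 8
First-order linear with linear forcing.
Homogeneous solution: s_h(n) = A·(7)^n.
Try particular s_p(n) = pn + q. Substituting:
  pn + q = 7(p(n-1) + q) - 7n + 2.
Matching the n-coefficient: p = 7p - 7 ⇒ p = \frac{7}{6}.
Matching constants: q = -7p + 7q + 2 ⇒ q = \frac{37}{36}.
General: s(n) = A·(7)^n + \frac{7 n}{6} + \frac{37}{36}.
Apply s(0) = 8: A + \frac{37}{36} = 8 ⇒ A = \frac{251}{36}.
So s(n) = \frac{251 \cdot 7^{n}}{36} + \frac{7 n}{6} + \frac{37}{36}.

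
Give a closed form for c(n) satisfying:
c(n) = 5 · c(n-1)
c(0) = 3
Pure geometric recurrence with ratio 5.
By induction c(n) = c(0) · (5)^n = 3 \cdot 5^{n}.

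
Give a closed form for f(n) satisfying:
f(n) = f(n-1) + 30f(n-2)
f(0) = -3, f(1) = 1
Characteristic equation: x² - x - 30 = 0, which factors as (x - (-5))(x - (6)) = 0.
Roots r₁ = -5, r₂ = 6 (distinct).
General solution: f(n) = A·(-5)^n + B·(6)^n.
From f(0) = -3: A + B = -3.
From f(1) = 1: -5A + 6B = 1.
Solving: A = - \frac{19}{11}, B = - \frac{14}{11}.
So f(n) = - \frac{19 \left(-5\right)^{n}}{11} - \frac{14 \cdot 6^{n}}{11}.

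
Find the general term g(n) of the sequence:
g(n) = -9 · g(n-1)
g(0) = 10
Pure geometric recurrence with ratio -9.
By induction g(n) = g(0) · (-9)^n = 10 \left(-9\right)^{n}.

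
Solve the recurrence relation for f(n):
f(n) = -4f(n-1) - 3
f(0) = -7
First-order linear non-homogeneous.
Homogeneous solution: f_h(n) = A·(-4)^n.
Try constant particular solution f_p = K: K = -4K - 3 ⇒ K = - \frac{3}{5}.
General: f(n) = A·(-4)^n - \frac{3}{5}.
Apply f(0) = -7: A - \frac{3}{5} = -7 ⇒ A = - \frac{32}{5}.
So f(n) = - \frac{32 \left(-4\right)^{n}}{5} - \frac{3}{5}.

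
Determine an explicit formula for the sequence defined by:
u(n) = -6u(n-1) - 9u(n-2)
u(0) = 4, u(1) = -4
Characteristic equation: x² + 6x + 9 = 0, which is (x - (-3))².
Repeated root r = -3.
General solution: u(n) = (A + Bn)·(-3)^n.
From u(0) = 4: A = 4.
From u(1) = -4: (A + B)·(-3) = -4 ⇒ B = - \frac{8}{3}.
So u(n) = \left(4 - \frac{8 n}{3}\right) \cdot (-3)^n.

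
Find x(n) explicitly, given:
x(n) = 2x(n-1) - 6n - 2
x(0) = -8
First-order linear with linear forcing.
Homogeneous solution: x_h(n) = A·(2)^n.
Try particular x_p(n) = pn + q. Substituting:
  pn + q = 2(p(n-1) + q) - 6n - 2.
Matching the n-coefficient: p = 2p - 6 ⇒ p = 6.
Matching constants: q = -2p + 2q - 2 ⇒ q = 14.
General: x(n) = A·(2)^n + 6 n + 14.
Apply x(0) = -8: A + 14 = -8 ⇒ A = -22.
So x(n) = - 22 \cdot 2^{n} + 6 n + 14.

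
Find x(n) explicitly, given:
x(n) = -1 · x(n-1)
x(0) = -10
Pure geometric recurrence with ratio -1.
By induction x(n) = x(0) · (-1)^n = - 10 \left(-1\right)^{n}.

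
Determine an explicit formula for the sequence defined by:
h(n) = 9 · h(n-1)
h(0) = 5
Pure geometric recurrence with ratio 9.
By induction h(n) = h(0) · (9)^n = 5 \cdot 9^{n}.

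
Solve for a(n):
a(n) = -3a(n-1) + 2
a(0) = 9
First-order linear non-homogeneous.
Homogeneous solution: a_h(n) = A·(-3)^n.
Try constant particular solution a_p = K: K = -3K + 2 ⇒ K = \frac{1}{2}.
General: a(n) = A·(-3)^n + \frac{1}{2}.
Apply a(0) = 9: A + \frac{1}{2} = 9 ⇒ A = \frac{17}{2}.
So a(n) = \frac{17 \left(-3\right)^{n}}{2} + \frac{1}{2}.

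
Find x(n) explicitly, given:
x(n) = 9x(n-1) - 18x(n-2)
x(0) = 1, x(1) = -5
Characteristic equation: x² - 9x + 18 = 0, which factors as (x - (3))(x - (6)) = 0.
Roots r₁ = 3, r₂ = 6 (distinct).
General solution: x(n) = A·(3)^n + B·(6)^n.
From x(0) = 1: A + B = 1.
From x(1) = -5: 3A + 6B = -5.
Solving: A = \frac{11}{3}, B = - \frac{8}{3}.
So x(n) = \frac{11 \cdot 3^{n}}{3} - \frac{8 \cdot 6^{n}}{3}.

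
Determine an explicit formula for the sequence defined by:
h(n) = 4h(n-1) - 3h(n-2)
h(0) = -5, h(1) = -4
Characteristic equation: x² - 4x + 3 = 0, which factors as (x - (1))(x - (3)) = 0.
Roots r₁ = 1, r₂ = 3 (distinct).
General solution: h(n) = A·(1)^n + B·(3)^n.
From h(0) = -5: A + B = -5.
From h(1) = -4: A + 3B = -4.
Solving: A = - \frac{11}{2}, B = \frac{1}{2}.
So h(n) = \frac{3^{n}}{2} - \frac{11}{2}.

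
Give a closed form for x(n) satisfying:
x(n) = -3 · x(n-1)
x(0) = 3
Pure geometric recurrence with ratio -3.
By induction x(n) = x(0) · (-3)^n = 3 \left(-3\right)^{n}.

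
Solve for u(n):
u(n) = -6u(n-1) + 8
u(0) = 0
First-order linear non-homogeneous.
Homogeneous solution: u_h(n) = A·(-6)^n.
Try constant particular solution u_p = K: K = -6K + 8 ⇒ K = \frac{8}{7}.
General: u(n) = A·(-6)^n + \frac{8}{7}.
Apply u(0) = 0: A + \frac{8}{7} = 0 ⇒ A = - \frac{8}{7}.
So u(n) = \frac{8}{7} - \frac{8 \left(-6\right)^{n}}{7}.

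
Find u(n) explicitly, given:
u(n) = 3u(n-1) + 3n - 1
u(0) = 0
First-order linear with linear forcing.
Homogeneous solution: u_h(n) = A·(3)^n.
Try particular u_p(n) = pn + q. Substituting:
  pn + q = 3(p(n-1) + q) + 3n - 1.
Matching the n-coefficient: p = 3p + 3 ⇒ p = - \frac{3}{2}.
Matching constants: q = -3p + 3q - 1 ⇒ q = - \frac{7}{4}.
General: u(n) = A·(3)^n - \frac{3 n}{2} - \frac{7}{4}.
Apply u(0) = 0: A - \frac{7}{4} = 0 ⇒ A = \frac{7}{4}.
So u(n) = \frac{7 \cdot 3^{n}}{4} - \frac{3 n}{2} - \frac{7}{4}.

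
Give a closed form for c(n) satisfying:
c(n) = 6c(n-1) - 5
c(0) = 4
First-order linear non-homogeneous.
Homogeneous solution: c_h(n) = A·(6)^n.
Try constant particular solution c_p = K: K = 6K - 5 ⇒ K = 1.
General: c(n) = A·(6)^n + 1.
Apply c(0) = 4: A + 1 = 4 ⇒ A = 3.
So c(n) = 3 \cdot 6^{n} + 1.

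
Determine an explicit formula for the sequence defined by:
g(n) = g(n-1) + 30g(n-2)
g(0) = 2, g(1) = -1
Characteristic equation: x² - x - 30 = 0, which factors as (x - (-5))(x - (6)) = 0.
Roots r₁ = -5, r₂ = 6 (distinct).
General solution: g(n) = A·(-5)^n + B·(6)^n.
From g(0) = 2: A + B = 2.
From g(1) = -1: -5A + 6B = -1.
Solving: A = \frac{13}{11}, B = \frac{9}{11}.
So g(n) = \frac{13 \left(-5\right)^{n}}{11} + \frac{9 \cdot 6^{n}}{11}.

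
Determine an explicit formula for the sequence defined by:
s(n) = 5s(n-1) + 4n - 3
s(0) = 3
First-order linear with linear forcing.
Homogeneous solution: s_h(n) = A·(5)^n.
Try particular s_p(n) = pn + q. Substituting:
  pn + q = 5(p(n-1) + q) + 4n - 3.
Matching the n-coefficient: p = 5p + 4 ⇒ p = -1.
Matching constants: q = -5p + 5q - 3 ⇒ q = - \frac{1}{2}.
General: s(n) = A·(5)^n - n - \frac{1}{2}.
Apply s(0) = 3: A - \frac{1}{2} = 3 ⇒ A = \frac{7}{2}.
So s(n) = \frac{7 \cdot 5^{n}}{2} - n - \frac{1}{2}.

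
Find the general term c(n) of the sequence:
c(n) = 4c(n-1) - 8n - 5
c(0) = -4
First-order linear with linear forcing.
Homogeneous solution: c_h(n) = A·(4)^n.
Try particular c_p(n) = pn + q. Substituting:
  pn + q = 4(p(n-1) + q) - 8n - 5.
Matching the n-coefficient: p = 4p - 8 ⇒ p = \frac{8}{3}.
Matching constants: q = -4p + 4q - 5 ⇒ q = \frac{47}{9}.
General: c(n) = A·(4)^n + \frac{8 n}{3} + \frac{47}{9}.
Apply c(0) = -4: A + \frac{47}{9} = -4 ⇒ A = - \frac{83}{9}.
So c(n) = - \frac{83 \cdot 4^{n}}{9} + \frac{8 n}{3} + \frac{47}{9}.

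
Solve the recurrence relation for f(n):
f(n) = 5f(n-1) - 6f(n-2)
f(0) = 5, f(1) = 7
Characteristic equation: x² - 5x + 6 = 0, which factors as (x - (2))(x - (3)) = 0.
Roots r₁ = 2, r₂ = 3 (distinct).
General solution: f(n) = A·(2)^n + B·(3)^n.
From f(0) = 5: A + B = 5.
From f(1) = 7: 2A + 3B = 7.
Solving: A = 8, B = -3.
So f(n) = 8 \cdot 2^{n} - 3 \cdot 3^{n}.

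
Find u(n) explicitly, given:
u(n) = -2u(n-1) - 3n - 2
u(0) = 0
First-order linear with linear forcing.
Homogeneous solution: u_h(n) = A·(-2)^n.
Try particular u_p(n) = pn + q. Substituting:
  pn + q = -2(p(n-1) + q) - 3n - 2.
Matching the n-coefficient: p = -2p - 3 ⇒ p = -1.
Matching constants: q = 2p - 2q - 2 ⇒ q = - \frac{4}{3}.
General: u(n) = A·(-2)^n - n - \frac{4}{3}.
Apply u(0) = 0: A - \frac{4}{3} = 0 ⇒ A = \frac{4}{3}.
So u(n) = \frac{4 \left(-2\right)^{n}}{3} - n - \frac{4}{3}.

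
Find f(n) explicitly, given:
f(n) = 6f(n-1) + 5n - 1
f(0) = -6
First-order linear with linear forcing.
Homogeneous solution: f_h(n) = A·(6)^n.
Try particular f_p(n) = pn + q. Substituting:
  pn + q = 6(p(n-1) + q) + 5n - 1.
Matching the n-coefficient: p = 6p + 5 ⇒ p = -1.
Matching constants: q = -6p + 6q - 1 ⇒ q = -1.
General: f(n) = A·(6)^n - n - 1.
Apply f(0) = -6: A - 1 = -6 ⇒ A = -5.
So f(n) = - 5 \cdot 6^{n} - n - 1.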